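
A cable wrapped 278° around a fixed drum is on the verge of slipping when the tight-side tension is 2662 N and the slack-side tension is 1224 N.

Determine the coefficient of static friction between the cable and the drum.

T₂/T₁ = e^{μβ} → μ = ln(T₂/T₁)/β.
β = 278° = 4.852 rad.
μ = ln(2662/1224)/4.852 = ln(2.175)/4.852 = 0.16.

μ ≈ 0.16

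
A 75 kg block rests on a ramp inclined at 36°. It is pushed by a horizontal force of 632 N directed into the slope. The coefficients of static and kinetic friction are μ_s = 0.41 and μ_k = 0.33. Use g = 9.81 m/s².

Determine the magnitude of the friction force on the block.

f ≈ 78.8 N (down the incline)

The horizontal push has a component P sin θ into the surface, so N = m g cos θ + P sin θ = 595.2 + 371.5 = 966.7 N.
Parallel to the incline: P cos θ − m g sin θ = 511.3 − 432.5 = 78.84 N; the friction needed to balance this is 78.84 N acting down the slope.
Maximum static friction: μ_s N = 0.41 × 966.7 = 396.4 N.
|f_req| = 78.84 ≤ 396.4 N → the block is in equilibrium; friction equals the required value.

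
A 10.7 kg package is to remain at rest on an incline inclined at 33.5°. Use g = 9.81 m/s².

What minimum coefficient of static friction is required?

μ_s,min ≈ 0.662

At the slip threshold m g sin θ = μ_s m g cos θ, so μ_s,min = tan θ.
μ_s,min = tan 33.5° = 0.662.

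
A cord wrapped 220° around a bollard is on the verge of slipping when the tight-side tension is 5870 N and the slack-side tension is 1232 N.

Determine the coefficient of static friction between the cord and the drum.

μ ≈ 0.407

T₂/T₁ = e^{μβ} → μ = ln(T₂/T₁)/β.
β = 220° = 3.84 rad.
μ = ln(5870/1232)/3.84 = ln(4.765)/3.84 = 0.407.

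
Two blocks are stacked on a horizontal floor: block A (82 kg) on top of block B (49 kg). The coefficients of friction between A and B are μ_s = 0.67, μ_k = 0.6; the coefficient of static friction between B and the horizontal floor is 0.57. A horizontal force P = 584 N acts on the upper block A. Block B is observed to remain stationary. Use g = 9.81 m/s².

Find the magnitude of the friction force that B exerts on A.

Between the blocks, N₁ = m_A g = 804.4 N.
So the A–B interface can sustain at most μ_s N₁ = 539 N of static friction.
P = 584 N exceeds that limit, so A slips over B and the interface friction becomes kinetic: f₁ = μ_k N₁ = 0.6×804.4 = 483 N.
B experiences an equal 483 N forward from A (third law). B is in equilibrium, so the floor supplies f₂ = 483 N of static friction (limit μ_s(m_A+m_B)g = 732.5 N, not exceeded).

f ≈ 483 N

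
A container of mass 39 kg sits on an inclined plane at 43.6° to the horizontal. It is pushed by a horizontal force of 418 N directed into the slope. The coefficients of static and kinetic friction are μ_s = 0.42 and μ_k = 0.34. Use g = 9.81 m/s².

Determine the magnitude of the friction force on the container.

f ≈ 38.9 N (down the incline)

The horizontal push has a component P sin θ into the surface, so N = m g cos θ + P sin θ = 277.1 + 288.3 = 565.3 N.
Along the incline, the net driving force (taking up-slope positive) is P cos θ − m g sin θ = 302.7 − 263.8 = 38.86 N, so equilibrium requires friction f = -38.86 N (down-slope).
Maximum static friction: μ_s N = 0.42 × 565.3 = 237.4 N.
Since 38.86 N is within the 237.4 N limit, the container stays put and friction is exactly 38.9 N.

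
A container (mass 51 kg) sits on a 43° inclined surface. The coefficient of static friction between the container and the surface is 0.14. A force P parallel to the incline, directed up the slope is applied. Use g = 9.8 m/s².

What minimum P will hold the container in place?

P_min ≈ 290 N

The container tends to slide down (tan θ > μ_s), so at the point of impending slip friction acts up-slope at its limit: f = μ_s N.
P is parallel to the surface, so N = m g cos θ = 366 N.
Along the incline: P + μ_s N = m g sin θ, so P = 341 − 0.14×366 = 290 N.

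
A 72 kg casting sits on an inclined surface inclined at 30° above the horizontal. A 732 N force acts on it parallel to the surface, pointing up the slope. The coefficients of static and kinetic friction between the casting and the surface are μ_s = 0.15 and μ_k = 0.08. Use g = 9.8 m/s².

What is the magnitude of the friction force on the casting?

f ≈ 48.9 N (down the incline)

Normal force: N = m g cos θ = 72 × 9.8 × cos 30° = 611.1 N.
The friction needed for equilibrium is m g sin θ − P = 352.8 − 732 = -379.2 N, measured positive up-slope.
Static friction can supply at most μ_s N = 91.66 N.
Since |-379.2| > 91.66 N, static friction cannot hold it; the casting slides up the incline and kinetic friction applies: f = μ_k N = 0.08 × 611.1 = 48.9 N.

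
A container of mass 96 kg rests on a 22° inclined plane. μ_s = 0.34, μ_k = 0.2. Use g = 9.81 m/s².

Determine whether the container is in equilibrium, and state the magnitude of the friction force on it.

N = m g cos θ = 873 N.
Down-slope weight component: m g sin θ = 353 N.
μ_s N = 297 N.
353 > 297 N, so it slides; kinetic friction f = μ_k N = 0.2×873 = 175 N.

f ≈ 175 N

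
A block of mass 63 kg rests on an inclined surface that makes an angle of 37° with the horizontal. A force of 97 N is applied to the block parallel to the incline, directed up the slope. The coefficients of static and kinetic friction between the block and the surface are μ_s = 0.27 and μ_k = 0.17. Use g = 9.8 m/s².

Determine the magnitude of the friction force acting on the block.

f ≈ 83.8 N (up the incline)

Perpendicular to the surface, N = m g cos θ = 63·9.8·cos 37° = 493.1 N.
The friction needed for equilibrium is m g sin θ − P = 371.6 − 97 = 274.6 N, measured positive up-slope.
Maximum static friction available: μ_s N = 0.27 × 493.1 = 133.1 N.
|274.6| exceeds 133.1 N, so the block slips down-slope; friction is kinetic, f = μ_k N = 0.17×493.1 = 83.8 N.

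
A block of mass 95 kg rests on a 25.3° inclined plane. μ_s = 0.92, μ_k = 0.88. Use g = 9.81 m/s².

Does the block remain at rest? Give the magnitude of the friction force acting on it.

f ≈ 398 N

N = m g cos θ = 843 N.
Down-slope weight component: m g sin θ = 398 N.
μ_s N = 775 N.
398 ≤ 775 N, so it stays put; friction = 398 N.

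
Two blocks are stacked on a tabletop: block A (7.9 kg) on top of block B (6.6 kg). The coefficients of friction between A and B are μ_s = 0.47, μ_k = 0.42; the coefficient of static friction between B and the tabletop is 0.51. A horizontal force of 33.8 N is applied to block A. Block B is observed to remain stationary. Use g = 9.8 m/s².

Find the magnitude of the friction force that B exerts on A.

f ≈ 33.8 N

Normal force at the A–B interface: N₁ = m_A g = 77.42 N.
So the A–B interface can sustain at most μ_s N₁ = 36.39 N of static friction.
P = 33.8 N is within that limit, so A and B move together (both at rest); the A–B friction is simply f₁ = P = 33.8 N.
B experiences an equal 33.8 N forward from A (third law). B is in equilibrium, so the floor supplies f₂ = 33.8 N of static friction (limit μ_s(m_A+m_B)g = 72.47 N, not exceeded).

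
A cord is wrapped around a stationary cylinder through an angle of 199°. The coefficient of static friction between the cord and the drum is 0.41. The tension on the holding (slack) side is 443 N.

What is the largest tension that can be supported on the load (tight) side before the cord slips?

At impending slip the capstan equation gives T₂/T₁ = e^{μβ} with β in radians.
β = 199° × π/180 = 3.473 rad.
e^{μβ} = e^{0.41×3.473} = 4.154.
T₂ = T₁ · e^{μβ} = 443 × 4.154 = 1840 N.

T_max ≈ 1840 N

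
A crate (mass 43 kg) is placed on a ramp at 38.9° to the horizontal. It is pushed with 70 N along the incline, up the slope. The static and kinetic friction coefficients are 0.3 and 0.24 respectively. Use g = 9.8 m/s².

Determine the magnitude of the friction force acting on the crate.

The normal reaction is N = m g cos θ = 328 N.
The friction needed for equilibrium is m g sin θ − P = 264.6 − 70 = 194.6 N, measured positive up-slope.
Static friction can supply at most μ_s N = 98.39 N.
|194.6| exceeds 98.39 N, so the crate slips down-slope; friction is kinetic, f = μ_k N = 0.24×328 = 78.7 N.

f ≈ 78.7 N (up the incline)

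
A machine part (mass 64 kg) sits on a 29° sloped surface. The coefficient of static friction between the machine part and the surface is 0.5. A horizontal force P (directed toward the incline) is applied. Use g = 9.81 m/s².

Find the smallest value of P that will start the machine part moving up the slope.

P ≈ 916 N

At impending motion up the slope, friction acts down-slope at its limit: f = μ_s N.
Perpendicular to the incline: N = m g cos θ + P sin θ.
Along the incline: P cos θ = m g sin θ + μ_s N = m g sin θ + μ_s (m g cos θ + P sin θ).
Solving, P (cos θ − μ_s sin θ) = m g (sin θ + μ_s cos θ), so P = 64×9.81×(sin 29° + 0.5 cos 29°)/(cos 29° − 0.5 sin 29°) = 628×0.9221/0.6322 = 916 N.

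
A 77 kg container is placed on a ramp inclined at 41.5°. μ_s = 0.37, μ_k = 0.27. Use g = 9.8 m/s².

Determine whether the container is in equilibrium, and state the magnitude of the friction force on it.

f ≈ 153 N

N = m g cos θ = 565 N.
Down-slope weight component: m g sin θ = 500 N.
μ_s N = 209 N.
500 > 209 N, so it slides; kinetic friction f = μ_k N = 0.27×565 = 153 N.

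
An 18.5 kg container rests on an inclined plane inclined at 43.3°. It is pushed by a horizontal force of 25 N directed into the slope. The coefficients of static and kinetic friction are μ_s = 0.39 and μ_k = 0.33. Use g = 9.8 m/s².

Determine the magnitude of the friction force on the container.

f ≈ 49.2 N (up the incline)

Normal direction: N = m g cos θ + P sin θ = 149.1 N.
Parallel to the incline: P cos θ − m g sin θ = 18.19 − 124.3 = -106.1 N; the friction needed to balance this is 106.1 N acting up the slope.
The limit of static friction is μ_s N = 58.15 N.
|f_req| = 106.1 > 58.15 N → the container slides down the incline; f = μ_k N = 0.33 × 149.1 = 49.2 N.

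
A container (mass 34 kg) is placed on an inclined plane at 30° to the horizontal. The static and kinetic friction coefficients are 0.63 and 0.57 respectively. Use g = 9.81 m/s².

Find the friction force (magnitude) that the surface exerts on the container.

The normal reaction is N = m g cos θ = 288.9 N.
Along the slope the weight component is m g sin θ = 166.8 N; friction must supply exactly this, acting up-slope.
Static friction can supply at most μ_s N = 182 N.
Since |166.8| ≤ 182 N, no slip — friction simply equals what equilibrium demands.

f ≈ 167 N (up the incline)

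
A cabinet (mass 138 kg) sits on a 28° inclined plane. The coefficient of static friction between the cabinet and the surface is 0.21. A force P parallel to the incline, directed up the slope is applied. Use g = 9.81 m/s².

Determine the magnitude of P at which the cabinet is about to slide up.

At impending motion up the slope, friction acts down-slope at its limit: f = μ_s N.
P is parallel to the surface, so N = m g cos θ = 1200 N.
Along the incline: P = m g sin θ + μ_s N = 636 + 0.21×1200 = 887 N.

P ≈ 887 N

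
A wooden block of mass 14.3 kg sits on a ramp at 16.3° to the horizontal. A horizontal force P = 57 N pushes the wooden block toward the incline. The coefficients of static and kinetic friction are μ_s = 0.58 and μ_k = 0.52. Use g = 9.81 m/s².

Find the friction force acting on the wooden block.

f ≈ 15.3 N (down the incline)

The horizontal push has a component P sin θ into the surface, so N = m g cos θ + P sin θ = 134.6 + 16 = 150.6 N.
Parallel to the incline: P cos θ − m g sin θ = 54.71 − 39.37 = 15.34 N; the friction needed to balance this is 15.34 N acting down the slope.
The limit of static friction is μ_s N = 87.37 N.
|f_req| = 15.34 ≤ 87.37 N → the wooden block is in equilibrium; friction equals the required value.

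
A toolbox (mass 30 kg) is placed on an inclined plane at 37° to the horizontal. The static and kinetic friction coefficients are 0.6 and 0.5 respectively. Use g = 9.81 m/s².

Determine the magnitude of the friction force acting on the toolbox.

Perpendicular to the surface, N = m g cos θ = 30·9.81·cos 37° = 235 N.
For equilibrium along the incline, friction must balance the weight component: f = m g sin θ = 177.1 N up the slope.
Maximum static friction available: μ_s N = 0.6 × 235 = 141 N.
Since |177.1| > 141 N, static friction cannot hold it; the toolbox slides down the incline and kinetic friction applies: f = μ_k N = 0.5 × 235 = 118 N.

f ≈ 118 N (up the incline)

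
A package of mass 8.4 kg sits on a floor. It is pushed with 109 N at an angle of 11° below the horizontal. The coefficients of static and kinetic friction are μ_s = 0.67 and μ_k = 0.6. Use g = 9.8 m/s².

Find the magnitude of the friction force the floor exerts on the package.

Vertical equilibrium gives N = m g + P sin α = 103.1 N.
Horizontally, friction must balance P cos α = 107 N.
The static-friction limit is μ_s N = 69.09 N.
107 > 69.09 N → the package slides; f = μ_k N = 0.6×103.1 = 61.9 N.

f ≈ 61.9 N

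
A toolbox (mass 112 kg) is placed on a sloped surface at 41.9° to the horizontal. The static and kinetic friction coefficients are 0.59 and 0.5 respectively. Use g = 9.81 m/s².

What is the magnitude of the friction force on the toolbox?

f ≈ 409 N (up the incline)

The normal reaction is N = m g cos θ = 817.8 N.
Along the slope the weight component is m g sin θ = 733.8 N; friction must supply exactly this, acting up-slope.
Static friction can supply at most μ_s N = 482.5 N.
Since |733.8| > 482.5 N, static friction cannot hold it; the toolbox slides down the incline and kinetic friction applies: f = μ_k N = 0.5 × 817.8 = 409 N.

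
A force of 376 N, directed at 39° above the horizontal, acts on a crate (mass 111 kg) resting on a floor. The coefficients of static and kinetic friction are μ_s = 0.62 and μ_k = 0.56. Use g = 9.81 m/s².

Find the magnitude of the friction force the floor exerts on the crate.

The vertical component of P reduces the normal force: N = m g − P sin α = 1089 − 236.6 = 852.3 N.
For equilibrium, f = P cos α = 376×cos 39° = 292.2 N.
The static-friction limit is μ_s N = 528.4 N.
Since 292.2 N does not exceed the limit, the crate stays at rest and f = 292 N.

f ≈ 292 N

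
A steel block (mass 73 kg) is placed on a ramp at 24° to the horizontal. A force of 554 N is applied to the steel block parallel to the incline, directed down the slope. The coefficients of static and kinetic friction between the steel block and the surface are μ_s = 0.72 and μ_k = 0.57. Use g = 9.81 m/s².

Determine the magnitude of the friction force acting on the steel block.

f ≈ 373 N (up the incline)

Perpendicular to the surface, N = m g cos θ = 73·9.81·cos 24° = 654.2 N.
Parallel to the incline, ΣF = 0 gives f = m g sin θ + P = 291.3 + 554 = 845.3 N (up-slope positive).
Static friction can supply at most μ_s N = 471 N.
|845.3| exceeds 471 N, so the steel block slips down-slope; friction is kinetic, f = μ_k N = 0.57×654.2 = 373 N.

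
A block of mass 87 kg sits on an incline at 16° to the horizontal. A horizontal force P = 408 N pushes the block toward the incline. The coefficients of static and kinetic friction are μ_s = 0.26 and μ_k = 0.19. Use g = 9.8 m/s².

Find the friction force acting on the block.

The horizontal push has a component P sin θ into the surface, so N = m g cos θ + P sin θ = 819.6 + 112.5 = 932 N.
Along the incline, the net driving force (taking up-slope positive) is P cos θ − m g sin θ = 392.2 − 235 = 157.2 N, so equilibrium requires friction f = -157.2 N (down-slope).
The limit of static friction is μ_s N = 242.3 N.
|f_req| = 157.2 ≤ 242.3 N → the block is in equilibrium; friction equals the required value.

f ≈ 157 N (down the incline)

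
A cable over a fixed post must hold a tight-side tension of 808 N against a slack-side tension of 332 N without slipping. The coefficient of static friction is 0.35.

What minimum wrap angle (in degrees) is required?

β_min ≈ 146°

T₂/T₁ = e^{μβ} → β = ln(T₂/T₁)/μ.
β = ln(808/332)/0.35 = 0.8894/0.35 = 2.541 rad.
In degrees: β = 2.541 × 180/π = 146°.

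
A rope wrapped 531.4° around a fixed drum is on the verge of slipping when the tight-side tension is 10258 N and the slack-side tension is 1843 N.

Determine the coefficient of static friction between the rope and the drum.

μ ≈ 0.185

T₂/T₁ = e^{μβ} → μ = ln(T₂/T₁)/β.
β = 531.4° = 9.275 rad.
μ = ln(10258/1843)/9.275 = ln(5.566)/9.275 = 0.185.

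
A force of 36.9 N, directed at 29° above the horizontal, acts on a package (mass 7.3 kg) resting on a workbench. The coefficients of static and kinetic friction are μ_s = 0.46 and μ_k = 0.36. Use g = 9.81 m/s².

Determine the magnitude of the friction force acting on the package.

N = m g − P sin α = 71.61 − 36.9×sin 29° = 53.72 N.
For equilibrium, f = P cos α = 36.9×cos 29° = 32.27 N.
μ_s N = 0.46 × 53.72 = 24.71 N.
The required friction exceeds μ_s N, so the package moves and f = μ_k N = 19.3 N.

f ≈ 19.3 N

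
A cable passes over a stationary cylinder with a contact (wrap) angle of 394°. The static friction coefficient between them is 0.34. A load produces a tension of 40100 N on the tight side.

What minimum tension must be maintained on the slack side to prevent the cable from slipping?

T_min ≈ 3870 N

Capstan equation at impending slip: T_tight/T_slack = e^{μβ}.
β = 394° = 6.877 rad; e^{μβ} = e^{0.34×6.877} = 10.36.
T_slack = T_tight / e^{μβ} = 40100 / 10.36 = 3870 N.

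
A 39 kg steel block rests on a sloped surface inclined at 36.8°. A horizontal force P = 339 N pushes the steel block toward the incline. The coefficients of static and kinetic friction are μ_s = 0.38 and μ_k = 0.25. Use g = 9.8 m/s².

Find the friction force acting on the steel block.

The horizontal push has a component P sin θ into the surface, so N = m g cos θ + P sin θ = 306 + 203.1 = 509.1 N.
Parallel to the incline: P cos θ − m g sin θ = 271.4 − 228.9 = 42.5 N; the friction needed to balance this is 42.5 N acting down the slope.
Maximum static friction: μ_s N = 0.38 × 509.1 = 193.5 N.
Since 42.5 N is within the 193.5 N limit, the steel block stays put and friction is exactly 42.5 N.

f ≈ 42.5 N (down the incline)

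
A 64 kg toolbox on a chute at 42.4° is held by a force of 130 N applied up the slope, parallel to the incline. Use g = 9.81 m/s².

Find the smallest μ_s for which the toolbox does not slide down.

N = m g cos θ = 463.6 N.
Friction must make up the shortfall along the incline: f = m g sin θ − P = 423.4 − 130 = 293.4 N.
At the threshold f = μ_s N, so μ_s,min = 293.4/463.6 = 0.633.

μ_s,min ≈ 0.633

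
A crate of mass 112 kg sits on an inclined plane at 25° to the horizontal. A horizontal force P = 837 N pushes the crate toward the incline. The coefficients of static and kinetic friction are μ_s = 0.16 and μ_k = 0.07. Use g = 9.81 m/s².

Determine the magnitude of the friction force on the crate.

Resolve perpendicular to the incline: N = m g cos θ + P sin θ = 112×9.81×cos 25° + 837×sin 25° = 1350 N.
Along the incline, the net driving force (taking up-slope positive) is P cos θ − m g sin θ = 758.6 − 464.3 = 294.2 N, so equilibrium requires friction f = -294.2 N (down-slope).
The limit of static friction is μ_s N = 215.9 N.
|f_req| = 294.2 > 215.9 N → the crate slides up the incline; f = μ_k N = 0.07 × 1350 = 94.5 N.

f ≈ 94.5 N (down the incline)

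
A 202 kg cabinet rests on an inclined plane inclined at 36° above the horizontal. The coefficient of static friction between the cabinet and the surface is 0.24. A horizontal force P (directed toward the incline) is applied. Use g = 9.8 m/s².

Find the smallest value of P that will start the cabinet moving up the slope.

At impending motion up the slope, friction acts down-slope at its limit: f = μ_s N.
Perpendicular to the incline: N = m g cos θ + P sin θ.
Along the incline: P cos θ = m g sin θ + μ_s N = m g sin θ + μ_s (m g cos θ + P sin θ).
Solving, P (cos θ − μ_s sin θ) = m g (sin θ + μ_s cos θ), so P = 202×9.8×(sin 36° + 0.24 cos 36°)/(cos 36° − 0.24 sin 36°) = 1980×0.7819/0.6679 = 2320 N.

P ≈ 2320 N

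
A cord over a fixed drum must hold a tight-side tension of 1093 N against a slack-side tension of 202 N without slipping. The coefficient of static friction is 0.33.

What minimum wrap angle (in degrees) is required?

T₂/T₁ = e^{μβ} → β = ln(T₂/T₁)/μ.
β = ln(1093/202)/0.33 = 1.688/0.33 = 5.116 rad.
In degrees: β = 5.116 × 180/π = 293°.

β_min ≈ 293°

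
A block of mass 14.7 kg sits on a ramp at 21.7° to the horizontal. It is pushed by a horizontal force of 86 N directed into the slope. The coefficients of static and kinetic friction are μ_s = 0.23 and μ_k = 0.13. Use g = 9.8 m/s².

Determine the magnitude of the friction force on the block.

Resolve perpendicular to the incline: N = m g cos θ + P sin θ = 14.7×9.8×cos 21.7° + 86×sin 21.7° = 165.6 N.
Parallel to the incline: P cos θ − m g sin θ = 79.91 − 53.27 = 26.64 N; the friction needed to balance this is 26.64 N acting down the slope.
Maximum static friction: μ_s N = 0.23 × 165.6 = 38.1 N.
Since 26.64 N is within the 38.1 N limit, the block stays put and friction is exactly 26.6 N.

f ≈ 26.6 N (down the incline)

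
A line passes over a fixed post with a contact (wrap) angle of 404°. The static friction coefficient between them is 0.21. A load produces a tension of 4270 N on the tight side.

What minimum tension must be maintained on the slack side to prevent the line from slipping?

Capstan equation at impending slip: T_tight/T_slack = e^{μβ}.
β = 404° = 7.051 rad; e^{μβ} = e^{0.21×7.051} = 4.396.
T_slack = T_tight / e^{μβ} = 4270 / 4.396 = 971 N.

T_min ≈ 971 N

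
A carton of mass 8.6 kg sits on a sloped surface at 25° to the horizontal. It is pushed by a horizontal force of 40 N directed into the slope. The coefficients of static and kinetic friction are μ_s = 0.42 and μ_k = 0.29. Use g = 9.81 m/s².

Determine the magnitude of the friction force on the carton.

Resolve perpendicular to the incline: N = m g cos θ + P sin θ = 8.6×9.81×cos 25° + 40×sin 25° = 93.37 N.
Parallel to the incline: P cos θ − m g sin θ = 36.25 − 35.65 = 0.5977 N; the friction needed to balance this is 0.5977 N acting down the slope.
The limit of static friction is μ_s N = 39.21 N.
|f_req| = 0.5977 ≤ 39.21 N → the carton is in equilibrium; friction equals the required value.

f ≈ 0.598 N (down the incline)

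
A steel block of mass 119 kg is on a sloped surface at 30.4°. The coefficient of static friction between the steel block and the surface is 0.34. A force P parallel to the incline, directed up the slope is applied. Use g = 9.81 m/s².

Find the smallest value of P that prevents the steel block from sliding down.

P_min ≈ 248 N

The steel block tends to slide down (tan θ > μ_s), so at the point of impending slip friction acts up-slope at its limit: f = μ_s N.
P is parallel to the surface, so N = m g cos θ = 1010 N.
Along the incline: P + μ_s N = m g sin θ, so P = 591 − 0.34×1010 = 248 N.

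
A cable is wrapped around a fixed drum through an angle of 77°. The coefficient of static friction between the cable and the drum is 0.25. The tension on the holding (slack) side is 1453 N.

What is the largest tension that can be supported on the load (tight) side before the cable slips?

At impending slip the capstan equation gives T₂/T₁ = e^{μβ} with β in radians.
β = 77° × π/180 = 1.344 rad.
e^{μβ} = e^{0.25×1.344} = 1.399.
T₂ = T₁ · e^{μβ} = 1453 × 1.399 = 2030 N.

T_max ≈ 2030 N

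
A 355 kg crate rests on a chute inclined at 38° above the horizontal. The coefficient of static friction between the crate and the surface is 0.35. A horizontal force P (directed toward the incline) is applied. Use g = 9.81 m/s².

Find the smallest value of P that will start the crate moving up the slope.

P ≈ 5420 N

At impending motion up the slope, friction acts down-slope at its limit: f = μ_s N.
Perpendicular to the incline: N = m g cos θ + P sin θ.
Along the incline: P cos θ = m g sin θ + μ_s N = m g sin θ + μ_s (m g cos θ + P sin θ).
Solving, P (cos θ − μ_s sin θ) = m g (sin θ + μ_s cos θ), so P = 355×9.81×(sin 38° + 0.35 cos 38°)/(cos 38° − 0.35 sin 38°) = 3480×0.8915/0.5725 = 5420 N.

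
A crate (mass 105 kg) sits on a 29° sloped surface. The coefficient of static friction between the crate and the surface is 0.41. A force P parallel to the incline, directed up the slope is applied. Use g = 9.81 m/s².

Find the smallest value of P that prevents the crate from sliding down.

The crate tends to slide down (tan θ > μ_s), so at the point of impending slip friction acts up-slope at its limit: f = μ_s N.
P is parallel to the surface, so N = m g cos θ = 901 N.
Along the incline: P + μ_s N = m g sin θ, so P = 499 − 0.41×901 = 130 N.

P_min ≈ 130 N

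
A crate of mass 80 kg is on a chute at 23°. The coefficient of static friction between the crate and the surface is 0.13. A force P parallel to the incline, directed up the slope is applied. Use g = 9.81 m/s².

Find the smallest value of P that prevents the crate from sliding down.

The crate tends to slide down (tan θ > μ_s), so at the point of impending slip friction acts up-slope at its limit: f = μ_s N.
P is parallel to the surface, so N = m g cos θ = 722 N.
Along the incline: P + μ_s N = m g sin θ, so P = 307 − 0.13×722 = 213 N.

P_min ≈ 213 N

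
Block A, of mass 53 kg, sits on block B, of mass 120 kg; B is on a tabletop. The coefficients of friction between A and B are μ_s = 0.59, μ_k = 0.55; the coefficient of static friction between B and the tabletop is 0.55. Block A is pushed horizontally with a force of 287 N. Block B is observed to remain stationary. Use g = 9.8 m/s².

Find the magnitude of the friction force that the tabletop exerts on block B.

f ≈ 287 N

The normal force B exerts on A is simply A's weight, N₁ = 519.4 N.
So the A–B interface can sustain at most μ_s N₁ = 306.4 N of static friction.
Since P = 287 N ≤ 306.4 N, A does not slip on B; friction on A equals P = 287 N.
By Newton's third law B feels 287 N forward from A. With B stationary, the floor's static friction on B balances it: f₂ = 287 N (well within μ_s(m_A+m_B)g = 932.5 N).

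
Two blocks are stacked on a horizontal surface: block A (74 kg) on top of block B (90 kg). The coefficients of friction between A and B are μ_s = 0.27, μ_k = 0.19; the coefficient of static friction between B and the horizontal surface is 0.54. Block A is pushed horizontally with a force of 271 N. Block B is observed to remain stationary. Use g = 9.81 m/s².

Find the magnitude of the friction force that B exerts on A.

The normal force B exerts on A is simply A's weight, N₁ = 725.9 N.
Maximum static friction on A from B: μ_s N₁ = 0.27×725.9 = 196 N.
P = 271 N exceeds that limit, so A slips over B and the interface friction becomes kinetic: f₁ = μ_k N₁ = 0.19×725.9 = 138 N.
By Newton's third law B feels 138 N forward from A. With B stationary, the floor's static friction on B balances it: f₂ = 138 N (well within μ_s(m_A+m_B)g = 868.8 N).

f ≈ 138 N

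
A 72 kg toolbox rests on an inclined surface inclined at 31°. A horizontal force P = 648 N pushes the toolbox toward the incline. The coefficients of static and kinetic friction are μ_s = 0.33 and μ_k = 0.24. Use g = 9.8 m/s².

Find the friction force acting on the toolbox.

f ≈ 192 N (down the incline)

The horizontal push has a component P sin θ into the surface, so N = m g cos θ + P sin θ = 604.8 + 333.7 = 938.6 N.
Along the incline, the net driving force (taking up-slope positive) is P cos θ − m g sin θ = 555.4 − 363.4 = 192 N, so equilibrium requires friction f = -192 N (down-slope).
Maximum static friction: μ_s N = 0.33 × 938.6 = 309.7 N.
|f_req| = 192 ≤ 309.7 N → the toolbox is in equilibrium; friction equals the required value.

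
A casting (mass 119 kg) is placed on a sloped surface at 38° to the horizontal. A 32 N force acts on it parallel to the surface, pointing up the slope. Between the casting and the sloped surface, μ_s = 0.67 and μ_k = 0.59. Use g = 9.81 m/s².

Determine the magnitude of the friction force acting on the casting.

Normal force: N = m g cos θ = 119 × 9.81 × cos 38° = 919.9 N.
The friction needed for equilibrium is m g sin θ − P = 718.7 − 32 = 686.7 N, measured positive up-slope.
Maximum static friction available: μ_s N = 0.67 × 919.9 = 616.3 N.
|686.7| exceeds 616.3 N, so the casting slips down-slope; friction is kinetic, f = μ_k N = 0.59×919.9 = 543 N.

f ≈ 543 N (up the incline)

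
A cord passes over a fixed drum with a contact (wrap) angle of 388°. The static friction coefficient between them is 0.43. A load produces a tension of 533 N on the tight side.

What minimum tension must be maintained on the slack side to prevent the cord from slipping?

T_min ≈ 29 N

Capstan equation at impending slip: T_tight/T_slack = e^{μβ}.
β = 388° = 6.772 rad; e^{μβ} = e^{0.43×6.772} = 18.39.
T_slack = T_tight / e^{μβ} = 533 / 18.39 = 29 N.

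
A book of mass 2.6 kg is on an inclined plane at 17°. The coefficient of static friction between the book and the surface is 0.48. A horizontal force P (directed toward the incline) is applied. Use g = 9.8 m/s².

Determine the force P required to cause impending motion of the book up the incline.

At impending motion up the slope, friction acts down-slope at its limit: f = μ_s N.
Perpendicular to the incline: N = m g cos θ + P sin θ.
Along the incline: P cos θ = m g sin θ + μ_s N = m g sin θ + μ_s (m g cos θ + P sin θ).
Solving, P (cos θ − μ_s sin θ) = m g (sin θ + μ_s cos θ), so P = 2.6×9.8×(sin 17° + 0.48 cos 17°)/(cos 17° − 0.48 sin 17°) = 25.5×0.7514/0.816 = 23.5 N.

P ≈ 23.5 N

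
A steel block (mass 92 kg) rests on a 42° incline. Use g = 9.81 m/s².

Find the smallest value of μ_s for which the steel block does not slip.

μ_s,min ≈ 0.9

At the slip threshold m g sin θ = μ_s m g cos θ, so μ_s,min = tan θ.
μ_s,min = tan 42° = 0.9.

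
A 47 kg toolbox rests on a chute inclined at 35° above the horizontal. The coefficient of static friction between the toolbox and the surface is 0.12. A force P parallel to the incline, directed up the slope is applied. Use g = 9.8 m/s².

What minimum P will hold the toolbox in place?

The toolbox tends to slide down (tan θ > μ_s), so at the point of impending slip friction acts up-slope at its limit: f = μ_s N.
P is parallel to the surface, so N = m g cos θ = 377 N.
Along the incline: P + μ_s N = m g sin θ, so P = 264 − 0.12×377 = 219 N.

P_min ≈ 219 N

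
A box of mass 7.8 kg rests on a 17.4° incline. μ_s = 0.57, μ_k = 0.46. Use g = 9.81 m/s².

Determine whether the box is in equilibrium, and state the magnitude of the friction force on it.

f ≈ 22.9 N

N = m g cos θ = 73 N.
Down-slope weight component: m g sin θ = 22.9 N.
μ_s N = 41.6 N.
22.9 ≤ 41.6 N, so it stays put; friction = 22.9 N.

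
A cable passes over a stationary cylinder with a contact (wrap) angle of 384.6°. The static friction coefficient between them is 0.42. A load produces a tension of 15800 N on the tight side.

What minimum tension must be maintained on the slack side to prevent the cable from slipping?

T_min ≈ 942 N

Capstan equation at impending slip: T_tight/T_slack = e^{μβ}.
β = 384.6° = 6.713 rad; e^{μβ} = e^{0.42×6.713} = 16.76.
T_slack = T_tight / e^{μβ} = 15800 / 16.76 = 942 N.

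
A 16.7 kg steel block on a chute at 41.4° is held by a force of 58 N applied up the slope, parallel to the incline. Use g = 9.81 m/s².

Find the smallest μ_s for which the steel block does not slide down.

N = m g cos θ = 122.9 N.
Friction must make up the shortfall along the incline: f = m g sin θ − P = 108.3 − 58 = 50.34 N.
At the threshold f = μ_s N, so μ_s,min = 50.34/122.9 = 0.41.

μ_s,min ≈ 0.41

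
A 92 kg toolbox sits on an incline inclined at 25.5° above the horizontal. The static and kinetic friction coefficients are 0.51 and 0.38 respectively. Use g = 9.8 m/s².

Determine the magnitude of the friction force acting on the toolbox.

f ≈ 388 N (up the incline)

The normal reaction is N = m g cos θ = 813.8 N.
Along the slope the weight component is m g sin θ = 388.1 N; friction must supply exactly this, acting up-slope.
Static friction can supply at most μ_s N = 415 N.
Since |388.1| ≤ 415 N, no slip — friction simply equals what equilibrium demands.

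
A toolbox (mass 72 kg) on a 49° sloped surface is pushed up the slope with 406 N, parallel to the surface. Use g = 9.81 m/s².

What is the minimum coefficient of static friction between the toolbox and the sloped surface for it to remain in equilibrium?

μ_s,min ≈ 0.274

N = m g cos θ = 463.4 N.
Friction must make up the shortfall along the incline: f = m g sin θ − P = 533.1 − 406 = 127.1 N.
At the threshold f = μ_s N, so μ_s,min = 127.1/463.4 = 0.274.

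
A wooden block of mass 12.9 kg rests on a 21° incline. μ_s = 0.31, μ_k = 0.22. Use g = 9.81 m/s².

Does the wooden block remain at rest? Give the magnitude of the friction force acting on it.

f ≈ 26 N

N = m g cos θ = 118 N.
Down-slope weight component: m g sin θ = 45.4 N.
μ_s N = 36.6 N.
45.4 > 36.6 N, so it slides; kinetic friction f = μ_k N = 0.22×118 = 26 N.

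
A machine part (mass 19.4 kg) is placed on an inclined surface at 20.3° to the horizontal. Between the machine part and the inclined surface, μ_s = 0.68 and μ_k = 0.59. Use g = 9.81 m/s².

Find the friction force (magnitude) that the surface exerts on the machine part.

f ≈ 66 N (up the incline)

Normal force: N = m g cos θ = 19.4 × 9.81 × cos 20.3° = 178.5 N.
Along the slope the weight component is m g sin θ = 66.03 N; friction must supply exactly this, acting up-slope.
Static friction can supply at most μ_s N = 121.4 N.
Since |66.03| ≤ 121.4 N, the machine part remains in static equilibrium and friction takes exactly the required value.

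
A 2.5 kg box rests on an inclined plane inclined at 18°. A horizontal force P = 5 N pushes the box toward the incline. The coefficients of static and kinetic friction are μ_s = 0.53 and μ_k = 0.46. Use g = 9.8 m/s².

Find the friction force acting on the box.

f ≈ 2.82 N (up the incline)

The horizontal push has a component P sin θ into the surface, so N = m g cos θ + P sin θ = 23.3 + 1.545 = 24.85 N.
Along the incline, the net driving force (taking up-slope positive) is P cos θ − m g sin θ = 4.755 − 7.571 = -2.816 N, so equilibrium requires friction f = 2.816 N (up-slope).
The limit of static friction is μ_s N = 13.17 N.
Since 2.816 N is within the 13.17 N limit, the box stays put and friction is exactly 2.82 N.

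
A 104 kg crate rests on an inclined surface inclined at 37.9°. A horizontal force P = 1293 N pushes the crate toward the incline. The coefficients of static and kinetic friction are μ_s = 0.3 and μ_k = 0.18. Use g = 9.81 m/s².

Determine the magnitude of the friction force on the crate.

f ≈ 394 N (down the incline)

Resolve perpendicular to the incline: N = m g cos θ + P sin θ = 104×9.81×cos 37.9° + 1293×sin 37.9° = 1599 N.
Parallel to the incline: P cos θ − m g sin θ = 1020 − 626.7 = 393.6 N; the friction needed to balance this is 393.6 N acting down the slope.
Maximum static friction: μ_s N = 0.3 × 1599 = 479.8 N.
|f_req| = 393.6 ≤ 479.8 N → the crate is in equilibrium; friction equals the required value.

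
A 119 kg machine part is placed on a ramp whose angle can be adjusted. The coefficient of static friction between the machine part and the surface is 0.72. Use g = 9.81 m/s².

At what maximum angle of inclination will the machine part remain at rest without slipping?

θ_max ≈ 35.8°

At the slip threshold, m g sin θ = μ_s · m g cos θ, so tan θ = μ_s.
θ_max = arctan(0.72) = 35.8°.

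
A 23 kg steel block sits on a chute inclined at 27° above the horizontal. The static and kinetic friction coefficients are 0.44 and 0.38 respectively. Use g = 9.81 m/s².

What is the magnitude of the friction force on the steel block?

The normal reaction is N = m g cos θ = 201 N.
For equilibrium along the incline, friction must balance the weight component: f = m g sin θ = 102.4 N up the slope.
The static-friction ceiling is μ_s N = 0.44 × 201 = 88.46 N.
|102.4| exceeds 88.46 N, so the steel block slips down-slope; friction is kinetic, f = μ_k N = 0.38×201 = 76.4 N.

f ≈ 76.4 N (up the incline)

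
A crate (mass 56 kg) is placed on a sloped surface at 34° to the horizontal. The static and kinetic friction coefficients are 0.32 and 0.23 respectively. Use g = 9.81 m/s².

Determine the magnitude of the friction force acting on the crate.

f ≈ 105 N (up the incline)

The normal reaction is N = m g cos θ = 455.4 N.
Along the slope the weight component is m g sin θ = 307.2 N; friction must supply exactly this, acting up-slope.
The static-friction ceiling is μ_s N = 0.32 × 455.4 = 145.7 N.
Since |307.2| > 145.7 N, static friction cannot hold it; the crate slides down the incline and kinetic friction applies: f = μ_k N = 0.23 × 455.4 = 105 N.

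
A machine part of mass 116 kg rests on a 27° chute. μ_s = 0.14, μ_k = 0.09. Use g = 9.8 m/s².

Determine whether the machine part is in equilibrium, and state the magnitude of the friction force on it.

N = m g cos θ = 1010 N.
Down-slope weight component: m g sin θ = 516 N.
μ_s N = 142 N.
516 > 142 N, so it slides; kinetic friction f = μ_k N = 0.09×1010 = 91.2 N.

f ≈ 91.2 N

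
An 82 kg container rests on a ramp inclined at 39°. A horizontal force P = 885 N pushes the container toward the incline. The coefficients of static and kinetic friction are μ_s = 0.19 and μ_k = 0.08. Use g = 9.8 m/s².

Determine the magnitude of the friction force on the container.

The horizontal push has a component P sin θ into the surface, so N = m g cos θ + P sin θ = 624.5 + 556.9 = 1181 N.
Along the incline, the net driving force (taking up-slope positive) is P cos θ − m g sin θ = 687.8 − 505.7 = 182.1 N, so equilibrium requires friction f = -182.1 N (down-slope).
Maximum static friction: μ_s N = 0.19 × 1181 = 224.5 N.
Since 182.1 N is within the 224.5 N limit, the container stays put and friction is exactly 182 N.

f ≈ 182 N (down the incline)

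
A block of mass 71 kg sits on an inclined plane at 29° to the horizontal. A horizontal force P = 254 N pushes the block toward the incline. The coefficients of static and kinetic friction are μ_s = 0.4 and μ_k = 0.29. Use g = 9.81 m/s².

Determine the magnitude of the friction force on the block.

f ≈ 116 N (up the incline)

Resolve perpendicular to the incline: N = m g cos θ + P sin θ = 71×9.81×cos 29° + 254×sin 29° = 732.3 N.
Along the incline, the net driving force (taking up-slope positive) is P cos θ − m g sin θ = 222.2 − 337.7 = -115.5 N, so equilibrium requires friction f = 115.5 N (up-slope).
The limit of static friction is μ_s N = 292.9 N.
|f_req| = 115.5 ≤ 292.9 N → the block is in equilibrium; friction equals the required value.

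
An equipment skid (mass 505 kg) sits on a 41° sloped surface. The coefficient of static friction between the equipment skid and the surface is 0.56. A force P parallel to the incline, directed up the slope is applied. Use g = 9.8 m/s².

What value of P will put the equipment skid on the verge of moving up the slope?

At impending motion up the slope, friction acts down-slope at its limit: f = μ_s N.
P is parallel to the surface, so N = m g cos θ = 3740 N.
Along the incline: P = m g sin θ + μ_s N = 3250 + 0.56×3740 = 5340 N.

P ≈ 5340 N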